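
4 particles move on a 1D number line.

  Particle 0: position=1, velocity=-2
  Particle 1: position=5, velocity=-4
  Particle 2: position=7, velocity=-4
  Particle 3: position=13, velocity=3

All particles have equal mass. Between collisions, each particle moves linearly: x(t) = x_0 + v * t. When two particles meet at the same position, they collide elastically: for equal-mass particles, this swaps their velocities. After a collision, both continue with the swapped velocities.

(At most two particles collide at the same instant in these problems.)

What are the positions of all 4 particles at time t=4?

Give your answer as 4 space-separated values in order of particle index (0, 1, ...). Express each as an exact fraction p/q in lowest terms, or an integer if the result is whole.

Answer: -11 -9 -7 25

Derivation:
Collision at t=2: particles 0 and 1 swap velocities; positions: p0=-3 p1=-3 p2=-1 p3=19; velocities now: v0=-4 v1=-2 v2=-4 v3=3
Collision at t=3: particles 1 and 2 swap velocities; positions: p0=-7 p1=-5 p2=-5 p3=22; velocities now: v0=-4 v1=-4 v2=-2 v3=3
Advance to t=4 (no further collisions before then); velocities: v0=-4 v1=-4 v2=-2 v3=3; positions = -11 -9 -7 25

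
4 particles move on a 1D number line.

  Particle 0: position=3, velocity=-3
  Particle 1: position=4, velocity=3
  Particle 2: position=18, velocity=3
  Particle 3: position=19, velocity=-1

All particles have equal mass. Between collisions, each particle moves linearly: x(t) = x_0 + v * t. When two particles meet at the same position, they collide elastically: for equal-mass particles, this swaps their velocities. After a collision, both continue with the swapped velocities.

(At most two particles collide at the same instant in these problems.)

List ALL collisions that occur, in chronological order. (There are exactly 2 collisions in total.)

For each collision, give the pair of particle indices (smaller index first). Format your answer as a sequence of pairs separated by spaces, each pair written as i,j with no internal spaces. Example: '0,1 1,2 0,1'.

Collision at t=1/4: particles 2 and 3 swap velocities; positions: p0=9/4 p1=19/4 p2=75/4 p3=75/4; velocities now: v0=-3 v1=3 v2=-1 v3=3
Collision at t=15/4: particles 1 and 2 swap velocities; positions: p0=-33/4 p1=61/4 p2=61/4 p3=117/4; velocities now: v0=-3 v1=-1 v2=3 v3=3

Answer: 2,3 1,2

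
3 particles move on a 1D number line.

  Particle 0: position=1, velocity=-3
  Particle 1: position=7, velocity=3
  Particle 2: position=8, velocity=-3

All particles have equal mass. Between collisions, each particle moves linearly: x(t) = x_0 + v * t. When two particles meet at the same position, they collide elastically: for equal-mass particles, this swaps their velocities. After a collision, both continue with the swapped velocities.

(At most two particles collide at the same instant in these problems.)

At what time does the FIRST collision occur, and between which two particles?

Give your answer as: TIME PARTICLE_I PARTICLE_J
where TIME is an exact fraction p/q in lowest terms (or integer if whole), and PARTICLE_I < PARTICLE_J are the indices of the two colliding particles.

Pair (0,1): pos 1,7 vel -3,3 -> not approaching (rel speed -6 <= 0)
Pair (1,2): pos 7,8 vel 3,-3 -> gap=1, closing at 6/unit, collide at t=1/6
Earliest collision: t=1/6 between 1 and 2

Answer: 1/6 1 2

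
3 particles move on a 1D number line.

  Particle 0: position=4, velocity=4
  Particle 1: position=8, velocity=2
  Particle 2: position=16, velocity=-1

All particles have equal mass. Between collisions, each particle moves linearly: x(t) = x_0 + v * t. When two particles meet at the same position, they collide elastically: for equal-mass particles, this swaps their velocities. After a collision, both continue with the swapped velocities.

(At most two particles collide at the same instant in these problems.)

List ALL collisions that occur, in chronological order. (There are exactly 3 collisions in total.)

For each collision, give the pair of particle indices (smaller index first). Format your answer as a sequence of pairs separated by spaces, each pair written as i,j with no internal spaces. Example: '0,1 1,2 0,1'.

Collision at t=2: particles 0 and 1 swap velocities; positions: p0=12 p1=12 p2=14; velocities now: v0=2 v1=4 v2=-1
Collision at t=12/5: particles 1 and 2 swap velocities; positions: p0=64/5 p1=68/5 p2=68/5; velocities now: v0=2 v1=-1 v2=4
Collision at t=8/3: particles 0 and 1 swap velocities; positions: p0=40/3 p1=40/3 p2=44/3; velocities now: v0=-1 v1=2 v2=4

Answer: 0,1 1,2 0,1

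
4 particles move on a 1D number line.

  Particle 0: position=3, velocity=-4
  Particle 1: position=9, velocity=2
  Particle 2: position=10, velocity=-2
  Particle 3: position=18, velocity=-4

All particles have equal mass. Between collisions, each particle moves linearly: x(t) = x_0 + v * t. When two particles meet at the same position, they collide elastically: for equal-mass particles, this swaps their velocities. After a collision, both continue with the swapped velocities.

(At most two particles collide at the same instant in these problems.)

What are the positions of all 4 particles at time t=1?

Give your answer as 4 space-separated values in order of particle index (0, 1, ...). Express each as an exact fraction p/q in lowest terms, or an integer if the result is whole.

Answer: -1 8 11 14

Derivation:
Collision at t=1/4: particles 1 and 2 swap velocities; positions: p0=2 p1=19/2 p2=19/2 p3=17; velocities now: v0=-4 v1=-2 v2=2 v3=-4
Advance to t=1 (no further collisions before then); velocities: v0=-4 v1=-2 v2=2 v3=-4; positions = -1 8 11 14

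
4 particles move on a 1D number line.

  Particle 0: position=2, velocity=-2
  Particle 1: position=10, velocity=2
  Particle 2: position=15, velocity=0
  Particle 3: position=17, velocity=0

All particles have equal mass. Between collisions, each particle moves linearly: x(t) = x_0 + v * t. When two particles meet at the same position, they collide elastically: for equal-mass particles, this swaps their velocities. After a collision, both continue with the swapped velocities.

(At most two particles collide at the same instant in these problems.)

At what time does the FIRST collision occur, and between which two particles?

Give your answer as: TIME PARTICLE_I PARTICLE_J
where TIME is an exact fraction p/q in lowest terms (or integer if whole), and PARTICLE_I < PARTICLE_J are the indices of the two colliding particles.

Pair (0,1): pos 2,10 vel -2,2 -> not approaching (rel speed -4 <= 0)
Pair (1,2): pos 10,15 vel 2,0 -> gap=5, closing at 2/unit, collide at t=5/2
Pair (2,3): pos 15,17 vel 0,0 -> not approaching (rel speed 0 <= 0)
Earliest collision: t=5/2 between 1 and 2

Answer: 5/2 1 2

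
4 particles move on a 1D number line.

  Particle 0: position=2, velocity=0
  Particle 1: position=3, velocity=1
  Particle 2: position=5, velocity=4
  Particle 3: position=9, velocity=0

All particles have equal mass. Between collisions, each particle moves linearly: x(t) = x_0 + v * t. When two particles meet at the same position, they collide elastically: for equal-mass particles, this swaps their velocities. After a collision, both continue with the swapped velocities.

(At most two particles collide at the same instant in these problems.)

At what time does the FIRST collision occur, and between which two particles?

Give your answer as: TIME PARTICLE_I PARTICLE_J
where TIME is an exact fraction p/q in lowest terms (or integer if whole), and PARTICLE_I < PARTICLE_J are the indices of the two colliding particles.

Answer: 1 2 3

Derivation:
Pair (0,1): pos 2,3 vel 0,1 -> not approaching (rel speed -1 <= 0)
Pair (1,2): pos 3,5 vel 1,4 -> not approaching (rel speed -3 <= 0)
Pair (2,3): pos 5,9 vel 4,0 -> gap=4, closing at 4/unit, collide at t=1
Earliest collision: t=1 between 2 and 3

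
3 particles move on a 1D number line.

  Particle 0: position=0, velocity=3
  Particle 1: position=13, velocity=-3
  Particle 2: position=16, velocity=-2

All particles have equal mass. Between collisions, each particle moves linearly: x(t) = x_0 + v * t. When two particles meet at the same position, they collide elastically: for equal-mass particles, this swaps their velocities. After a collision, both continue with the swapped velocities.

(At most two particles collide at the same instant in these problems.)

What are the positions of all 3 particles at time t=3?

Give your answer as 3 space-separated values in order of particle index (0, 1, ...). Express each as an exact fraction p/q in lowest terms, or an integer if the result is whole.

Answer: 4 9 10

Derivation:
Collision at t=13/6: particles 0 and 1 swap velocities; positions: p0=13/2 p1=13/2 p2=35/3; velocities now: v0=-3 v1=3 v2=-2
Advance to t=3 (no further collisions before then); velocities: v0=-3 v1=3 v2=-2; positions = 4 9 10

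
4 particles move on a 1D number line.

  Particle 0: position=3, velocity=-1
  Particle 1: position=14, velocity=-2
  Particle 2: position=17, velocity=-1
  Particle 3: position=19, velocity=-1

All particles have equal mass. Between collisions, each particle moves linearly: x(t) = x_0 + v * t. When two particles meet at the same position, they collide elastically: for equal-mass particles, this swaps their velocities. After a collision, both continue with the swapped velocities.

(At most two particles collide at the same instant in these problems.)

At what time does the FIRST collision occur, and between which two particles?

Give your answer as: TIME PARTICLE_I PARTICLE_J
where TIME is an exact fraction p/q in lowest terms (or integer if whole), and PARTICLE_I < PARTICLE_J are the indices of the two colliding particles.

Answer: 11 0 1

Derivation:
Pair (0,1): pos 3,14 vel -1,-2 -> gap=11, closing at 1/unit, collide at t=11
Pair (1,2): pos 14,17 vel -2,-1 -> not approaching (rel speed -1 <= 0)
Pair (2,3): pos 17,19 vel -1,-1 -> not approaching (rel speed 0 <= 0)
Earliest collision: t=11 between 0 and 1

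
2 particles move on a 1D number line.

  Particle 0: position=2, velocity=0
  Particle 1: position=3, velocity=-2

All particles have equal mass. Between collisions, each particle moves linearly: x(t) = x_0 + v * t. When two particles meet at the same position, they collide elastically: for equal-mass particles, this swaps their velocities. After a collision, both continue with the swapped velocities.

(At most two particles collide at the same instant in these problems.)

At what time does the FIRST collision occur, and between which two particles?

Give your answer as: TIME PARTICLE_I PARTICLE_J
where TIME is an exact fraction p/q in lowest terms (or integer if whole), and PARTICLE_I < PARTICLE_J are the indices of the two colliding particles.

Answer: 1/2 0 1

Derivation:
Pair (0,1): pos 2,3 vel 0,-2 -> gap=1, closing at 2/unit, collide at t=1/2
Earliest collision: t=1/2 between 0 and 1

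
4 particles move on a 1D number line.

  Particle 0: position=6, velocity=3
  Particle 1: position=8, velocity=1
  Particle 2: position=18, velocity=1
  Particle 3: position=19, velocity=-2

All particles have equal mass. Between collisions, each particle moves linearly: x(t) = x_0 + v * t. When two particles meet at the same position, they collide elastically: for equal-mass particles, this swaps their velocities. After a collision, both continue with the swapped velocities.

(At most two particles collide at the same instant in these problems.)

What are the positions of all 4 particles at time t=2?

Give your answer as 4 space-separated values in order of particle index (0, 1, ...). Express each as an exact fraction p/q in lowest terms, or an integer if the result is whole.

Collision at t=1/3: particles 2 and 3 swap velocities; positions: p0=7 p1=25/3 p2=55/3 p3=55/3; velocities now: v0=3 v1=1 v2=-2 v3=1
Collision at t=1: particles 0 and 1 swap velocities; positions: p0=9 p1=9 p2=17 p3=19; velocities now: v0=1 v1=3 v2=-2 v3=1
Advance to t=2 (no further collisions before then); velocities: v0=1 v1=3 v2=-2 v3=1; positions = 10 12 15 20

Answer: 10 12 15 20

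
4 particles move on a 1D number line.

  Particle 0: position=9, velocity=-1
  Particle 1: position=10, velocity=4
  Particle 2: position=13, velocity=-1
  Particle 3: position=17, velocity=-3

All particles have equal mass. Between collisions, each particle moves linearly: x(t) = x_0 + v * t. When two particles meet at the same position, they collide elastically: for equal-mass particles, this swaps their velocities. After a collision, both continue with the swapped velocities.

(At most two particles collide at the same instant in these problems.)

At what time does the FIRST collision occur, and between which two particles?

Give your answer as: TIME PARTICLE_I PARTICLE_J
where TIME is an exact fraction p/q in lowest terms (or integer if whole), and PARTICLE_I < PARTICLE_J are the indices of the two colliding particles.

Pair (0,1): pos 9,10 vel -1,4 -> not approaching (rel speed -5 <= 0)
Pair (1,2): pos 10,13 vel 4,-1 -> gap=3, closing at 5/unit, collide at t=3/5
Pair (2,3): pos 13,17 vel -1,-3 -> gap=4, closing at 2/unit, collide at t=2
Earliest collision: t=3/5 between 1 and 2

Answer: 3/5 1 2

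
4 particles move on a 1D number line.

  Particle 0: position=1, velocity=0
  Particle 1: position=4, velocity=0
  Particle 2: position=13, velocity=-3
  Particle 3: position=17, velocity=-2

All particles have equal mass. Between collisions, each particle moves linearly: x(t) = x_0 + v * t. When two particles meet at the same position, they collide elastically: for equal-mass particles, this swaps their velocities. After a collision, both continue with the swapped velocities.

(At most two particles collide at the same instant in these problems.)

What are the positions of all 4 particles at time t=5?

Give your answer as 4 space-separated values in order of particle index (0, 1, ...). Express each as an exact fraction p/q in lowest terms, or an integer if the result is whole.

Answer: -2 1 4 7

Derivation:
Collision at t=3: particles 1 and 2 swap velocities; positions: p0=1 p1=4 p2=4 p3=11; velocities now: v0=0 v1=-3 v2=0 v3=-2
Collision at t=4: particles 0 and 1 swap velocities; positions: p0=1 p1=1 p2=4 p3=9; velocities now: v0=-3 v1=0 v2=0 v3=-2
Advance to t=5 (no further collisions before then); velocities: v0=-3 v1=0 v2=0 v3=-2; positions = -2 1 4 7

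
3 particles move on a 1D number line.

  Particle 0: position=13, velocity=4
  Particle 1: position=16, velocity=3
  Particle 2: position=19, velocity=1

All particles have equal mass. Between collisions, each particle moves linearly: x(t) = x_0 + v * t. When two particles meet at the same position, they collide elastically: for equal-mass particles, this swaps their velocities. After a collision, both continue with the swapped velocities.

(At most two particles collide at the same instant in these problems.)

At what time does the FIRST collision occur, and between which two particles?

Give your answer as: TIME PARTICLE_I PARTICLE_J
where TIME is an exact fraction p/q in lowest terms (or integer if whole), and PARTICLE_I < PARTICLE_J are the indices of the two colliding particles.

Answer: 3/2 1 2

Derivation:
Pair (0,1): pos 13,16 vel 4,3 -> gap=3, closing at 1/unit, collide at t=3
Pair (1,2): pos 16,19 vel 3,1 -> gap=3, closing at 2/unit, collide at t=3/2
Earliest collision: t=3/2 between 1 and 2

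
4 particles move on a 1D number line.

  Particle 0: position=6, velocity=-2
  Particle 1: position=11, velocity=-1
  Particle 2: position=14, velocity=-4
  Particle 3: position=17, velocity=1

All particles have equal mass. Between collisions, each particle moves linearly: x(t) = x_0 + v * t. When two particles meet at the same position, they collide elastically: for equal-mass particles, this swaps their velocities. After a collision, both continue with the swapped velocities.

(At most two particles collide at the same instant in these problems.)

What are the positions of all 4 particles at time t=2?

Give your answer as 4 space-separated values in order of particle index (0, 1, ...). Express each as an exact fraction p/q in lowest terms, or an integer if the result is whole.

Answer: 2 6 9 19

Derivation:
Collision at t=1: particles 1 and 2 swap velocities; positions: p0=4 p1=10 p2=10 p3=18; velocities now: v0=-2 v1=-4 v2=-1 v3=1
Advance to t=2 (no further collisions before then); velocities: v0=-2 v1=-4 v2=-1 v3=1; positions = 2 6 9 19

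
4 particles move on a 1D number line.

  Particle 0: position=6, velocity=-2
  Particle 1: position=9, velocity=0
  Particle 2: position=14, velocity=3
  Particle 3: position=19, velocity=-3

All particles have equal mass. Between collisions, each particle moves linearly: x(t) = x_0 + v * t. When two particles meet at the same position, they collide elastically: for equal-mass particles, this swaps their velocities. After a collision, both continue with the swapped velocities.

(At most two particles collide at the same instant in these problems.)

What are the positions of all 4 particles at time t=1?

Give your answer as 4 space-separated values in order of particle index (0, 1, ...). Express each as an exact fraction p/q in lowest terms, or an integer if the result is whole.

Collision at t=5/6: particles 2 and 3 swap velocities; positions: p0=13/3 p1=9 p2=33/2 p3=33/2; velocities now: v0=-2 v1=0 v2=-3 v3=3
Advance to t=1 (no further collisions before then); velocities: v0=-2 v1=0 v2=-3 v3=3; positions = 4 9 16 17

Answer: 4 9 16 17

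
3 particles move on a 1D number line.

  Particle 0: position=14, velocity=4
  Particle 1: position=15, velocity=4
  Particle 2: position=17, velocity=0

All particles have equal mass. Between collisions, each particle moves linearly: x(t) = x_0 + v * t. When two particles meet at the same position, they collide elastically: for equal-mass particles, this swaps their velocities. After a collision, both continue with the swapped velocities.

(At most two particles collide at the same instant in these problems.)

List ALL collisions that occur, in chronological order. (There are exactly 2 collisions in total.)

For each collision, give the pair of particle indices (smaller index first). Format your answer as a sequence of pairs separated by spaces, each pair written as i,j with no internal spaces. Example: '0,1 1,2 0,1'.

Answer: 1,2 0,1

Derivation:
Collision at t=1/2: particles 1 and 2 swap velocities; positions: p0=16 p1=17 p2=17; velocities now: v0=4 v1=0 v2=4
Collision at t=3/4: particles 0 and 1 swap velocities; positions: p0=17 p1=17 p2=18; velocities now: v0=0 v1=4 v2=4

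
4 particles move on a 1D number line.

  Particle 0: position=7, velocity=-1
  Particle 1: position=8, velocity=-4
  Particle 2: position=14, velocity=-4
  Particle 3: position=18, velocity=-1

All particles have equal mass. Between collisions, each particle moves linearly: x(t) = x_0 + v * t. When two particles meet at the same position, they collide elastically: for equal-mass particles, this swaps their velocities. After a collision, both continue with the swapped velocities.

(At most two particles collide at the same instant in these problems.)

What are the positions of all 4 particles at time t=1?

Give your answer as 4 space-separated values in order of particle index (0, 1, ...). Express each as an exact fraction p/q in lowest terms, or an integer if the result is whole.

Answer: 4 6 10 17

Derivation:
Collision at t=1/3: particles 0 and 1 swap velocities; positions: p0=20/3 p1=20/3 p2=38/3 p3=53/3; velocities now: v0=-4 v1=-1 v2=-4 v3=-1
Advance to t=1 (no further collisions before then); velocities: v0=-4 v1=-1 v2=-4 v3=-1; positions = 4 6 10 17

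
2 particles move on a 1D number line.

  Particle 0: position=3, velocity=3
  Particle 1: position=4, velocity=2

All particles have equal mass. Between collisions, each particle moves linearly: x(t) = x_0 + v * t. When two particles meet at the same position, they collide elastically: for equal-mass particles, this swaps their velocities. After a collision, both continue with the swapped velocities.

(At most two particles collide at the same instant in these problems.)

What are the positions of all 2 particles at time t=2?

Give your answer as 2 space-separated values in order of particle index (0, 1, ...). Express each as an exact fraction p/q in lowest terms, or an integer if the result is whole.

Answer: 8 9

Derivation:
Collision at t=1: particles 0 and 1 swap velocities; positions: p0=6 p1=6; velocities now: v0=2 v1=3
Advance to t=2 (no further collisions before then); velocities: v0=2 v1=3; positions = 8 9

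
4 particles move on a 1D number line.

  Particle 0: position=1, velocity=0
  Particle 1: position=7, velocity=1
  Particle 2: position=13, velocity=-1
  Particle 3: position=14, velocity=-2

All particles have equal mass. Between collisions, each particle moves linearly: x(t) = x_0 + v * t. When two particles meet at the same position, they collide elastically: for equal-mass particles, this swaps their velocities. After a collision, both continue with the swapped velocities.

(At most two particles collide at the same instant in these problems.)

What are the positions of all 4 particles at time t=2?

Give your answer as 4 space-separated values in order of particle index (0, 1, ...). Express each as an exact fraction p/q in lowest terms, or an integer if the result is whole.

Answer: 1 9 10 11

Derivation:
Collision at t=1: particles 2 and 3 swap velocities; positions: p0=1 p1=8 p2=12 p3=12; velocities now: v0=0 v1=1 v2=-2 v3=-1
Advance to t=2 (no further collisions before then); velocities: v0=0 v1=1 v2=-2 v3=-1; positions = 1 9 10 11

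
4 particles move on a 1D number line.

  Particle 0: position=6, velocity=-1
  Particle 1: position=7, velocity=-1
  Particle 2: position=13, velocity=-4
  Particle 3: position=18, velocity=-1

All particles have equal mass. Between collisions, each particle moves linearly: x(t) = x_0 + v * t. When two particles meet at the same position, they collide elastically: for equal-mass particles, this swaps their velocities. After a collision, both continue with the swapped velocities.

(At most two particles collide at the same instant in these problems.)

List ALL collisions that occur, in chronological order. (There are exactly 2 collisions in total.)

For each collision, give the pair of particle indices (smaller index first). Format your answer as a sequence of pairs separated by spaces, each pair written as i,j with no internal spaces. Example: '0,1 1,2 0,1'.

Answer: 1,2 0,1

Derivation:
Collision at t=2: particles 1 and 2 swap velocities; positions: p0=4 p1=5 p2=5 p3=16; velocities now: v0=-1 v1=-4 v2=-1 v3=-1
Collision at t=7/3: particles 0 and 1 swap velocities; positions: p0=11/3 p1=11/3 p2=14/3 p3=47/3; velocities now: v0=-4 v1=-1 v2=-1 v3=-1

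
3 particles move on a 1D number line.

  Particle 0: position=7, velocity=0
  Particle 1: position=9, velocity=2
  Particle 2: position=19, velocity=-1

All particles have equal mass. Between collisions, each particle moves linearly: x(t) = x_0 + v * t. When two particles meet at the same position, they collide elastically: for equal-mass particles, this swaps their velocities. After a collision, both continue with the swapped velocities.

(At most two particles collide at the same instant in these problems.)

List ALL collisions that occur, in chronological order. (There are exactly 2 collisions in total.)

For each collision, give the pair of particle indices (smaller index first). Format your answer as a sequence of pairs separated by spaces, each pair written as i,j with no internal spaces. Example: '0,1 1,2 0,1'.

Collision at t=10/3: particles 1 and 2 swap velocities; positions: p0=7 p1=47/3 p2=47/3; velocities now: v0=0 v1=-1 v2=2
Collision at t=12: particles 0 and 1 swap velocities; positions: p0=7 p1=7 p2=33; velocities now: v0=-1 v1=0 v2=2

Answer: 1,2 0,1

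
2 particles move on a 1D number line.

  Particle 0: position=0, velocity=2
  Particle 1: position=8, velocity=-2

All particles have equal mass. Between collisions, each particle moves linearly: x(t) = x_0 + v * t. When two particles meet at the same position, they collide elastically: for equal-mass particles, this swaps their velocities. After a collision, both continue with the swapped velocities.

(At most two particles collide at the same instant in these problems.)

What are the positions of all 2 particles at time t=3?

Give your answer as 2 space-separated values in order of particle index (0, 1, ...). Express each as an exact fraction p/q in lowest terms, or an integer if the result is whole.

Answer: 2 6

Derivation:
Collision at t=2: particles 0 and 1 swap velocities; positions: p0=4 p1=4; velocities now: v0=-2 v1=2
Advance to t=3 (no further collisions before then); velocities: v0=-2 v1=2; positions = 2 6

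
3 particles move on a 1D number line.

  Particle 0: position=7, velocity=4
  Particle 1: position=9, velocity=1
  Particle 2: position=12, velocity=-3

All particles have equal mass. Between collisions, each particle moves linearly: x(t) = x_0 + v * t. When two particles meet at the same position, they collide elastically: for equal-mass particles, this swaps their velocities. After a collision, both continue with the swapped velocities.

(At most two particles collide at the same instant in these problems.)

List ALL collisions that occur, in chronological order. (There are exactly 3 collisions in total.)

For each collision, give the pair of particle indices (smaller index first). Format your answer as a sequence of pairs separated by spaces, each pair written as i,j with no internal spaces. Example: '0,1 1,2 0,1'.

Collision at t=2/3: particles 0 and 1 swap velocities; positions: p0=29/3 p1=29/3 p2=10; velocities now: v0=1 v1=4 v2=-3
Collision at t=5/7: particles 1 and 2 swap velocities; positions: p0=68/7 p1=69/7 p2=69/7; velocities now: v0=1 v1=-3 v2=4
Collision at t=3/4: particles 0 and 1 swap velocities; positions: p0=39/4 p1=39/4 p2=10; velocities now: v0=-3 v1=1 v2=4

Answer: 0,1 1,2 0,1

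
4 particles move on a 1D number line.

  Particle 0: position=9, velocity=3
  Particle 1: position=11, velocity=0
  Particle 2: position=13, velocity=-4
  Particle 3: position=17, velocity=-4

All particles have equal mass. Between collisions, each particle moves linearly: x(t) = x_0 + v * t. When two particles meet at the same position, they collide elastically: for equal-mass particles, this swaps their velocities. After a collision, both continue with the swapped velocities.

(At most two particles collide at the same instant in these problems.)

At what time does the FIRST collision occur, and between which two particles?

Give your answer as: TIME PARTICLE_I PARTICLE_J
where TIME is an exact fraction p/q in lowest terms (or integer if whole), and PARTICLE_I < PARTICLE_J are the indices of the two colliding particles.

Pair (0,1): pos 9,11 vel 3,0 -> gap=2, closing at 3/unit, collide at t=2/3
Pair (1,2): pos 11,13 vel 0,-4 -> gap=2, closing at 4/unit, collide at t=1/2
Pair (2,3): pos 13,17 vel -4,-4 -> not approaching (rel speed 0 <= 0)
Earliest collision: t=1/2 between 1 and 2

Answer: 1/2 1 2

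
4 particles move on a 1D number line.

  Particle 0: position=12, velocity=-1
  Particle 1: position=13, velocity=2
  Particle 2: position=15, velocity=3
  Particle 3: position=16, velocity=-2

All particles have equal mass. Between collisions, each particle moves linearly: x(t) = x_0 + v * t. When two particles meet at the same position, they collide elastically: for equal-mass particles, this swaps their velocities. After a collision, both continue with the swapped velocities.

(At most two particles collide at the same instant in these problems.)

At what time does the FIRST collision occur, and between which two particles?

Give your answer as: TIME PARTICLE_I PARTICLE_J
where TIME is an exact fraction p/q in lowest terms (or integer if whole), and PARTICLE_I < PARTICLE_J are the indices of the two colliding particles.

Answer: 1/5 2 3

Derivation:
Pair (0,1): pos 12,13 vel -1,2 -> not approaching (rel speed -3 <= 0)
Pair (1,2): pos 13,15 vel 2,3 -> not approaching (rel speed -1 <= 0)
Pair (2,3): pos 15,16 vel 3,-2 -> gap=1, closing at 5/unit, collide at t=1/5
Earliest collision: t=1/5 between 2 and 3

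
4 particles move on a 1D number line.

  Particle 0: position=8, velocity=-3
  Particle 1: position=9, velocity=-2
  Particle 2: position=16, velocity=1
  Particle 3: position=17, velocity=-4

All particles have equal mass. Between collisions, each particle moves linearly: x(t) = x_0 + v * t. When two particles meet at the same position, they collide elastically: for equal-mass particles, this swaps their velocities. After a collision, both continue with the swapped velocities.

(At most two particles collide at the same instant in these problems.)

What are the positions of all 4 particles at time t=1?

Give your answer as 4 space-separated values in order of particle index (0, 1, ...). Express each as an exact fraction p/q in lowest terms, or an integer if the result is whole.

Answer: 5 7 13 17

Derivation:
Collision at t=1/5: particles 2 and 3 swap velocities; positions: p0=37/5 p1=43/5 p2=81/5 p3=81/5; velocities now: v0=-3 v1=-2 v2=-4 v3=1
Advance to t=1 (no further collisions before then); velocities: v0=-3 v1=-2 v2=-4 v3=1; positions = 5 7 13 17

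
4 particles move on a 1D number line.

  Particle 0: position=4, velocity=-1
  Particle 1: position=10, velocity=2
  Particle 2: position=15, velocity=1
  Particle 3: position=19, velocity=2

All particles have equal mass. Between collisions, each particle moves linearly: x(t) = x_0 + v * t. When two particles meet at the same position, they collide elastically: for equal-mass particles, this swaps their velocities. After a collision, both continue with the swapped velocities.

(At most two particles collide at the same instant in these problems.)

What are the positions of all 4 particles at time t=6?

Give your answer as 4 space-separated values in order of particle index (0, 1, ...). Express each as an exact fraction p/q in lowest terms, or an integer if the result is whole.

Collision at t=5: particles 1 and 2 swap velocities; positions: p0=-1 p1=20 p2=20 p3=29; velocities now: v0=-1 v1=1 v2=2 v3=2
Advance to t=6 (no further collisions before then); velocities: v0=-1 v1=1 v2=2 v3=2; positions = -2 21 22 31

Answer: -2 21 22 31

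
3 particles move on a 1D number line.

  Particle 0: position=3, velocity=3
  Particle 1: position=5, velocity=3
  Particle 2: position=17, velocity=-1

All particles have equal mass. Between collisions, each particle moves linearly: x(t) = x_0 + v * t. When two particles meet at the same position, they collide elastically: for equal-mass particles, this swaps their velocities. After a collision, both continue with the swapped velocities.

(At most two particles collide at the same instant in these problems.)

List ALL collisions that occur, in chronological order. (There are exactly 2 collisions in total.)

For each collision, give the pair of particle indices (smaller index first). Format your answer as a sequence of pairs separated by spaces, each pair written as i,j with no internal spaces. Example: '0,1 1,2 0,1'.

Collision at t=3: particles 1 and 2 swap velocities; positions: p0=12 p1=14 p2=14; velocities now: v0=3 v1=-1 v2=3
Collision at t=7/2: particles 0 and 1 swap velocities; positions: p0=27/2 p1=27/2 p2=31/2; velocities now: v0=-1 v1=3 v2=3

Answer: 1,2 0,1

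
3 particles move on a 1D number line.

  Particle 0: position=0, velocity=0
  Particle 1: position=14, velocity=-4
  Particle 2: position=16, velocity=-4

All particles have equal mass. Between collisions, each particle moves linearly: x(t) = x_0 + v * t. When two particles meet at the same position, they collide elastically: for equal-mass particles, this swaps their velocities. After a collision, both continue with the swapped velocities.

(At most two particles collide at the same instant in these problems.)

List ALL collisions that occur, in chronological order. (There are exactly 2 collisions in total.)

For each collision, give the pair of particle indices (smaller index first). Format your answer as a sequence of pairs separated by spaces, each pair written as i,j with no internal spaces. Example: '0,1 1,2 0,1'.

Collision at t=7/2: particles 0 and 1 swap velocities; positions: p0=0 p1=0 p2=2; velocities now: v0=-4 v1=0 v2=-4
Collision at t=4: particles 1 and 2 swap velocities; positions: p0=-2 p1=0 p2=0; velocities now: v0=-4 v1=-4 v2=0

Answer: 0,1 1,2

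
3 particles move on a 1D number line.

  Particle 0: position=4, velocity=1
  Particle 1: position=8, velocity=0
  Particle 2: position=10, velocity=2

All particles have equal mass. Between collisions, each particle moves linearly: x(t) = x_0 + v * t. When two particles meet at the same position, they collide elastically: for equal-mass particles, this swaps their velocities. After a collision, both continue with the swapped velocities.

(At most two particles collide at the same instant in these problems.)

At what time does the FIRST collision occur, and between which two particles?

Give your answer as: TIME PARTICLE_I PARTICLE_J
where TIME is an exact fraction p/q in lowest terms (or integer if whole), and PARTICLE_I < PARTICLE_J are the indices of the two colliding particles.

Pair (0,1): pos 4,8 vel 1,0 -> gap=4, closing at 1/unit, collide at t=4
Pair (1,2): pos 8,10 vel 0,2 -> not approaching (rel speed -2 <= 0)
Earliest collision: t=4 between 0 and 1

Answer: 4 0 1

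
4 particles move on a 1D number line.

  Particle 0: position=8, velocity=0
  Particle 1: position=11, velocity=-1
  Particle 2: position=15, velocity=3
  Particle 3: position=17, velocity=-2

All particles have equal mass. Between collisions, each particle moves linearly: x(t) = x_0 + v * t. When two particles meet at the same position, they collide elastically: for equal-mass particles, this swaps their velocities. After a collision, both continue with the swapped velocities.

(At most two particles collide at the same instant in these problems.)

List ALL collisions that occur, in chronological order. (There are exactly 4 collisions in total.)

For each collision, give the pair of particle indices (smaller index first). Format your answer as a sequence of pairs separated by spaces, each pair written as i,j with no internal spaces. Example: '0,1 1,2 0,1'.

Collision at t=2/5: particles 2 and 3 swap velocities; positions: p0=8 p1=53/5 p2=81/5 p3=81/5; velocities now: v0=0 v1=-1 v2=-2 v3=3
Collision at t=3: particles 0 and 1 swap velocities; positions: p0=8 p1=8 p2=11 p3=24; velocities now: v0=-1 v1=0 v2=-2 v3=3
Collision at t=9/2: particles 1 and 2 swap velocities; positions: p0=13/2 p1=8 p2=8 p3=57/2; velocities now: v0=-1 v1=-2 v2=0 v3=3
Collision at t=6: particles 0 and 1 swap velocities; positions: p0=5 p1=5 p2=8 p3=33; velocities now: v0=-2 v1=-1 v2=0 v3=3

Answer: 2,3 0,1 1,2 0,1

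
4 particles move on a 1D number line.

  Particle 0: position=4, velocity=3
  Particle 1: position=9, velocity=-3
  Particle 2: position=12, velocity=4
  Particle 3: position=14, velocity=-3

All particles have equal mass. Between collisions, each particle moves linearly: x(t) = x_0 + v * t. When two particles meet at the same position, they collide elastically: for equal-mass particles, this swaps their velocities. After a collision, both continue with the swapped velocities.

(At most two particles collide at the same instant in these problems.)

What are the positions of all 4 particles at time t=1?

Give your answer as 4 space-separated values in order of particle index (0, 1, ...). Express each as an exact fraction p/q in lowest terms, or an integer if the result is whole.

Collision at t=2/7: particles 2 and 3 swap velocities; positions: p0=34/7 p1=57/7 p2=92/7 p3=92/7; velocities now: v0=3 v1=-3 v2=-3 v3=4
Collision at t=5/6: particles 0 and 1 swap velocities; positions: p0=13/2 p1=13/2 p2=23/2 p3=46/3; velocities now: v0=-3 v1=3 v2=-3 v3=4
Advance to t=1 (no further collisions before then); velocities: v0=-3 v1=3 v2=-3 v3=4; positions = 6 7 11 16

Answer: 6 7 11 16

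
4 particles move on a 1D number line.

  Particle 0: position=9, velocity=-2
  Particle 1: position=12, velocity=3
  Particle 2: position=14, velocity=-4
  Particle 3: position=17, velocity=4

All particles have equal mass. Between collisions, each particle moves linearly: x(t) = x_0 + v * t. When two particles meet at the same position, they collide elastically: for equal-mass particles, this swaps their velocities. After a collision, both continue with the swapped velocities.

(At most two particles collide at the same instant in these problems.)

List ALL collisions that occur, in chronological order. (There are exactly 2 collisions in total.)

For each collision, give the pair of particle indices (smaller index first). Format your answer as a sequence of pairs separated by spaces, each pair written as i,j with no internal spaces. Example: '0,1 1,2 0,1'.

Answer: 1,2 0,1

Derivation:
Collision at t=2/7: particles 1 and 2 swap velocities; positions: p0=59/7 p1=90/7 p2=90/7 p3=127/7; velocities now: v0=-2 v1=-4 v2=3 v3=4
Collision at t=5/2: particles 0 and 1 swap velocities; positions: p0=4 p1=4 p2=39/2 p3=27; velocities now: v0=-4 v1=-2 v2=3 v3=4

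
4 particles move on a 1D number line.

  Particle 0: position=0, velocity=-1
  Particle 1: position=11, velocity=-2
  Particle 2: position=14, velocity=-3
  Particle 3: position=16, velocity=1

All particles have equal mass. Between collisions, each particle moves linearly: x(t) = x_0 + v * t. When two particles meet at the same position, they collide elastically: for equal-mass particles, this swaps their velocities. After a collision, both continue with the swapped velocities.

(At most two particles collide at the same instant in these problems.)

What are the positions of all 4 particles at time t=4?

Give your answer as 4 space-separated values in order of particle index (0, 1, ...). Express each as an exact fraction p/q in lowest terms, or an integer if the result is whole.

Collision at t=3: particles 1 and 2 swap velocities; positions: p0=-3 p1=5 p2=5 p3=19; velocities now: v0=-1 v1=-3 v2=-2 v3=1
Advance to t=4 (no further collisions before then); velocities: v0=-1 v1=-3 v2=-2 v3=1; positions = -4 2 3 20

Answer: -4 2 3 20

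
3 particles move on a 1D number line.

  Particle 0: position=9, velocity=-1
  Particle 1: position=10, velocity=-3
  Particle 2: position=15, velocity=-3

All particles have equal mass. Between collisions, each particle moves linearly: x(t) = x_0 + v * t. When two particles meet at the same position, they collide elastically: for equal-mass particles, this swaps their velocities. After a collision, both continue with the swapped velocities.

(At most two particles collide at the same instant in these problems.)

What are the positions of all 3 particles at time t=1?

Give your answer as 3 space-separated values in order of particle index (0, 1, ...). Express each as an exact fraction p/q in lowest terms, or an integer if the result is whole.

Collision at t=1/2: particles 0 and 1 swap velocities; positions: p0=17/2 p1=17/2 p2=27/2; velocities now: v0=-3 v1=-1 v2=-3
Advance to t=1 (no further collisions before then); velocities: v0=-3 v1=-1 v2=-3; positions = 7 8 12

Answer: 7 8 12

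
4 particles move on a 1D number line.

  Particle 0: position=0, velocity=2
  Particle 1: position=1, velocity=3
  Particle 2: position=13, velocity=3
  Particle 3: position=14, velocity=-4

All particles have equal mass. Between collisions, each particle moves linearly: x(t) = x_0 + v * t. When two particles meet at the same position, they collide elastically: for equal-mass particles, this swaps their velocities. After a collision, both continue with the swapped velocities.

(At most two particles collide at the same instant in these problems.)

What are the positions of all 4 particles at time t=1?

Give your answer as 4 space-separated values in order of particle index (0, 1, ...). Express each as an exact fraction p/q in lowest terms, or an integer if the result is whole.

Answer: 2 4 10 16

Derivation:
Collision at t=1/7: particles 2 and 3 swap velocities; positions: p0=2/7 p1=10/7 p2=94/7 p3=94/7; velocities now: v0=2 v1=3 v2=-4 v3=3
Advance to t=1 (no further collisions before then); velocities: v0=2 v1=3 v2=-4 v3=3; positions = 2 4 10 16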